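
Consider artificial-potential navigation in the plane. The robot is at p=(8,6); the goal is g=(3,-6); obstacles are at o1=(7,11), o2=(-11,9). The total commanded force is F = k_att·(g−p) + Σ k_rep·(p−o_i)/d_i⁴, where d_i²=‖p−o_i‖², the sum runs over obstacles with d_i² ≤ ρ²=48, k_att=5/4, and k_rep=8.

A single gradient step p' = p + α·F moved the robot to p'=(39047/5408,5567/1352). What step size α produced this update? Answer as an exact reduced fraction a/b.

α = 1/8

F_att = 5/4·(g−p) = 5/4·(-5,-12) = (-6.2500,-15.0000)
o1: d²=26 ≤ ρ²=48; F_rep = 8·(1,-5)/26² = (0.0118,-0.0592)
o2: d²=370 > ρ²=48 → inactive
F = F_att + ΣF_rep = (-6.2382,-15.0592)
Δp = p'−p = (-0.7798,-1.8824); α = Δx/Fx = (-4217/5408) / (-4217/676) = 1/8
check: Δy/Fy = (-2545/1352) / (-2545/169) = 1/8 ✓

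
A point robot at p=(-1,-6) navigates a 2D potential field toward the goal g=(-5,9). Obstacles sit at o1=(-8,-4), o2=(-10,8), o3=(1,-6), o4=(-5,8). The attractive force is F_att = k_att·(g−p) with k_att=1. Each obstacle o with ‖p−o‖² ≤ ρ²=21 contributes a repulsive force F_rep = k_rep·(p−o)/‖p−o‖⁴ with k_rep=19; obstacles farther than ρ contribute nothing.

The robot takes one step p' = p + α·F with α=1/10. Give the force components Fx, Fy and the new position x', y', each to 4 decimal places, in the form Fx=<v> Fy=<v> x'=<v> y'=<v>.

F_att = 1·(g−p) = 1·(-4,15) = (-4.0000,15.0000)
o1: d²=53 > ρ²=21 → inactive
o2: d²=277 > ρ²=21 → inactive
o3: d²=4 ≤ ρ²=21; F_rep = 19·(-2,0)/4² = (-2.3750,0.0000)
o4: d²=212 > ρ²=21 → inactive
F = F_att + ΣF_rep = (-6.3750,15.0000)
p' = p + 1/10·F = (-1.6375,-4.5000)

Fx=-6.3750 Fy=15.0000 x'=-1.6375 y'=-4.5000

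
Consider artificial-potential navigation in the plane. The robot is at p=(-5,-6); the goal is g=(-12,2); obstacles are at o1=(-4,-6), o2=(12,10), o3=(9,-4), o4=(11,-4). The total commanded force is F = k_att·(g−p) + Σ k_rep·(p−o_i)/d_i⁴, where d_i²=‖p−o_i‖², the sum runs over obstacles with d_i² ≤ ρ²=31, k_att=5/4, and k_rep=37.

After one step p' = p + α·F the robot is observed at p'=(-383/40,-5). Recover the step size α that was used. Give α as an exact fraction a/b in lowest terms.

α = 1/10

F_att = 5/4·(g−p) = 5/4·(-7,8) = (-8.7500,10.0000)
o1: d²=1 ≤ ρ²=31; F_rep = 37·(-1,0)/1² = (-37.0000,0.0000)
o2: d²=545 > ρ²=31 → inactive
o3: d²=200 > ρ²=31 → inactive
o4: d²=260 > ρ²=31 → inactive
F = F_att + ΣF_rep = (-45.7500,10.0000)
Δp = p'−p = (-4.5750,1.0000); α = Δx/Fx = (-183/40) / (-183/4) = 1/10
check: Δy/Fy = (1) / (10) = 1/10 ✓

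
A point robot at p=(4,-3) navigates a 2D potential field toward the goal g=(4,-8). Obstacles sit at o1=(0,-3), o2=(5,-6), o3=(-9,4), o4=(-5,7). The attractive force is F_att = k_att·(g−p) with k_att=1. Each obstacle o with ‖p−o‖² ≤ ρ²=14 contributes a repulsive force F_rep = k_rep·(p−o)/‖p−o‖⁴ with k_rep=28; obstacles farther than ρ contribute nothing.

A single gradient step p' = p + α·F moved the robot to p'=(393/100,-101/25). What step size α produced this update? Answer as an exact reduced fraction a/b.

F_att = 1·(g−p) = 1·(0,-5) = (0.0000,-5.0000)
o1: d²=16 > ρ²=14 → inactive
o2: d²=10 ≤ ρ²=14; F_rep = 28·(-1,3)/10² = (-0.2800,0.8400)
o3: d²=218 > ρ²=14 → inactive
o4: d²=181 > ρ²=14 → inactive
F = F_att + ΣF_rep = (-0.2800,-4.1600)
Δp = p'−p = (-0.0700,-1.0400); α = Δx/Fx = (-7/100) / (-7/25) = 1/4
check: Δy/Fy = (-26/25) / (-104/25) = 1/4 ✓

α = 1/4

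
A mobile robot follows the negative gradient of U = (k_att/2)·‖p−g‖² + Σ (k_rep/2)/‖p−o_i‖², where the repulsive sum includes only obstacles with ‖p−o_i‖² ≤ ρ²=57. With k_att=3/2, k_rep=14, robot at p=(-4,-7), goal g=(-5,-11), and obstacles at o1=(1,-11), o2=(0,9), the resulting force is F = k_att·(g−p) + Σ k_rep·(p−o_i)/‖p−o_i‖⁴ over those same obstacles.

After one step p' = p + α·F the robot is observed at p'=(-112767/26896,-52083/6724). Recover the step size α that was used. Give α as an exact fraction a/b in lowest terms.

F_att = 3/2·(g−p) = 3/2·(-1,-4) = (-1.5000,-6.0000)
o1: d²=41 ≤ ρ²=57; F_rep = 14·(-5,4)/41² = (-0.0416,0.0333)
o2: d²=272 > ρ²=57 → inactive
F = F_att + ΣF_rep = (-1.5416,-5.9667)
Δp = p'−p = (-0.1927,-0.7458); α = Δx/Fx = (-5183/26896) / (-5183/3362) = 1/8
check: Δy/Fy = (-5015/6724) / (-10030/1681) = 1/8 ✓

α = 1/8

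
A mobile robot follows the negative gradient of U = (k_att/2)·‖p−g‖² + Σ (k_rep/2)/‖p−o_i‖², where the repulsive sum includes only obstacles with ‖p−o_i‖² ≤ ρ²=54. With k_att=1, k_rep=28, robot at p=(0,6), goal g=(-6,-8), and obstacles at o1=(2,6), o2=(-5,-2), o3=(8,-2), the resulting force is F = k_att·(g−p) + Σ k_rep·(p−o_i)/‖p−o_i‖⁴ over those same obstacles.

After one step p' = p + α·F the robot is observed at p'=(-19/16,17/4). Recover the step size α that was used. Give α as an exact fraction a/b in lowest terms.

α = 1/8

F_att = 1·(g−p) = 1·(-6,-14) = (-6.0000,-14.0000)
o1: d²=4 ≤ ρ²=54; F_rep = 28·(-2,0)/4² = (-3.5000,0.0000)
o2: d²=89 > ρ²=54 → inactive
o3: d²=128 > ρ²=54 → inactive
F = F_att + ΣF_rep = (-9.5000,-14.0000)
Δp = p'−p = (-1.1875,-1.7500); α = Δx/Fx = (-19/16) / (-19/2) = 1/8
check: Δy/Fy = (-7/4) / (-14) = 1/8 ✓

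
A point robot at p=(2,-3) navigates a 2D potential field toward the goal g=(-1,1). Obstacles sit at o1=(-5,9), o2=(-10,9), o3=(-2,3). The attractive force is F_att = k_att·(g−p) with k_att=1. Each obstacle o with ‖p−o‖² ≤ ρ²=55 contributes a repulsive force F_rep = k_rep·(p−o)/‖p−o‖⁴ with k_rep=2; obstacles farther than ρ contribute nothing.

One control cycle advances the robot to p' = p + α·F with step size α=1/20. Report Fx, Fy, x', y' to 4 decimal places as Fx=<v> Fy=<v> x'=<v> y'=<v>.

Fx=-2.9970 Fy=3.9956 x'=1.8501 y'=-2.8002

F_att = 1·(g−p) = 1·(-3,4) = (-3.0000,4.0000)
o1: d²=193 > ρ²=55 → inactive
o2: d²=288 > ρ²=55 → inactive
o3: d²=52 ≤ ρ²=55; F_rep = 2·(4,-6)/52² = (0.0030,-0.0044)
F = F_att + ΣF_rep = (-2.9970,3.9956)
p' = p + 1/20·F = (1.8501,-2.8002)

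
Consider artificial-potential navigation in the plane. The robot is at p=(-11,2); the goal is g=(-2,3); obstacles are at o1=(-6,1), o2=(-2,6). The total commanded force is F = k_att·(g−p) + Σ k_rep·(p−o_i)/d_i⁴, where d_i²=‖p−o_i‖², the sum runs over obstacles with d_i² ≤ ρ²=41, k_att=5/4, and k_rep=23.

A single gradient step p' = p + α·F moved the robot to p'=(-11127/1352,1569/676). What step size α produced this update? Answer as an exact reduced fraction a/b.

F_att = 5/4·(g−p) = 5/4·(9,1) = (11.2500,1.2500)
o1: d²=26 ≤ ρ²=41; F_rep = 23·(-5,1)/26² = (-0.1701,0.0340)
o2: d²=97 > ρ²=41 → inactive
F = F_att + ΣF_rep = (11.0799,1.2840)
Δp = p'−p = (2.7700,0.3210); α = Δx/Fx = (3745/1352) / (3745/338) = 1/4
check: Δy/Fy = (217/676) / (217/169) = 1/4 ✓

α = 1/4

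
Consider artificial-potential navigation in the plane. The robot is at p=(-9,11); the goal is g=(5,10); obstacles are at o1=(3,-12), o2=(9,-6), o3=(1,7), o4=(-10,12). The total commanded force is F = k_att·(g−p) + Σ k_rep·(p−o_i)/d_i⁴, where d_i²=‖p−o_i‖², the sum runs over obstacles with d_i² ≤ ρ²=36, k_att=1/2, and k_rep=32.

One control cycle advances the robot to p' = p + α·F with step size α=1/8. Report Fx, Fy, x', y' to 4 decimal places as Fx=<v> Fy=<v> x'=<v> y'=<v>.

Fx=15.0000 Fy=-8.5000 x'=-7.1250 y'=9.9375

F_att = 1/2·(g−p) = 1/2·(14,-1) = (7.0000,-0.5000)
o1: d²=673 > ρ²=36 → inactive
o2: d²=613 > ρ²=36 → inactive
o3: d²=116 > ρ²=36 → inactive
o4: d²=2 ≤ ρ²=36; F_rep = 32·(1,-1)/2² = (8.0000,-8.0000)
F = F_att + ΣF_rep = (15.0000,-8.5000)
p' = p + 1/8·F = (-7.1250,9.9375)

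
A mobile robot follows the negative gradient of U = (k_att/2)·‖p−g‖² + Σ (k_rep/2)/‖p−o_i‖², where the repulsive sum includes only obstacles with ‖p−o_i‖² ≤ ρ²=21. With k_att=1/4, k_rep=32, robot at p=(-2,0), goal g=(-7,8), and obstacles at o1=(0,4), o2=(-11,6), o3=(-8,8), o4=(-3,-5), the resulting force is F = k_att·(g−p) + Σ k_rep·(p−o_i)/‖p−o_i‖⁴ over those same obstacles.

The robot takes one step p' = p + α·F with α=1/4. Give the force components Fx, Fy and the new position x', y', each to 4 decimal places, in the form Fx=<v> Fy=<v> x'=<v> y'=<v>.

F_att = 1/4·(g−p) = 1/4·(-5,8) = (-1.2500,2.0000)
o1: d²=20 ≤ ρ²=21; F_rep = 32·(-2,-4)/20² = (-0.1600,-0.3200)
o2: d²=117 > ρ²=21 → inactive
o3: d²=100 > ρ²=21 → inactive
o4: d²=26 > ρ²=21 → inactive
F = F_att + ΣF_rep = (-1.4100,1.6800)
p' = p + 1/4·F = (-2.3525,0.4200)

Fx=-1.4100 Fy=1.6800 x'=-2.3525 y'=0.4200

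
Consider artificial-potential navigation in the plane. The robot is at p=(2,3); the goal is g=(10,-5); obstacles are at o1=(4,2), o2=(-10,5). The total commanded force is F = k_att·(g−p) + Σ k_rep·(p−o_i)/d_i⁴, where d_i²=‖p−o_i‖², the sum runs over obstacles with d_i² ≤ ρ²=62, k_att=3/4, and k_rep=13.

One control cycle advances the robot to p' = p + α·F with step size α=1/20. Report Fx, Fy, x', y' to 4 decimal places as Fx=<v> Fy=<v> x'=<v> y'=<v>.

Fx=4.9600 Fy=-5.4800 x'=2.2480 y'=2.7260

F_att = 3/4·(g−p) = 3/4·(8,-8) = (6.0000,-6.0000)
o1: d²=5 ≤ ρ²=62; F_rep = 13·(-2,1)/5² = (-1.0400,0.5200)
o2: d²=148 > ρ²=62 → inactive
F = F_att + ΣF_rep = (4.9600,-5.4800)
p' = p + 1/20·F = (2.2480,2.7260)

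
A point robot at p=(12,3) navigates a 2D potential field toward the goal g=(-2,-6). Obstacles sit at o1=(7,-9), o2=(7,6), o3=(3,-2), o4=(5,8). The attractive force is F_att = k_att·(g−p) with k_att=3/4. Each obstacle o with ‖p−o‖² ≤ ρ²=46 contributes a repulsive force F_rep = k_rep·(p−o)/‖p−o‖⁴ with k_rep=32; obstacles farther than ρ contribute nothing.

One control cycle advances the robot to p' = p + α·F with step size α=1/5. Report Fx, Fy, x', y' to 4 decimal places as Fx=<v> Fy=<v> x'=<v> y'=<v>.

Fx=-10.3616 Fy=-6.8330 x'=9.9277 y'=1.6334

F_att = 3/4·(g−p) = 3/4·(-14,-9) = (-10.5000,-6.7500)
o1: d²=169 > ρ²=46 → inactive
o2: d²=34 ≤ ρ²=46; F_rep = 32·(5,-3)/34² = (0.1384,-0.0830)
o3: d²=106 > ρ²=46 → inactive
o4: d²=74 > ρ²=46 → inactive
F = F_att + ΣF_rep = (-10.3616,-6.8330)
p' = p + 1/5·F = (9.9277,1.6334)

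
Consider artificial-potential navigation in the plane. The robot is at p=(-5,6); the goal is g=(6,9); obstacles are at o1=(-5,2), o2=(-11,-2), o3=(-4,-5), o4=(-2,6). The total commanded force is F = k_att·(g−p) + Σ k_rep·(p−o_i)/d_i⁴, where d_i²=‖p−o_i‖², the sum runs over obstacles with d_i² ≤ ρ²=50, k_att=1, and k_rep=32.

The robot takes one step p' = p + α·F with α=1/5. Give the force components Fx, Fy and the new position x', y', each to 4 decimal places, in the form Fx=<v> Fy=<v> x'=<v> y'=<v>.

F_att = 1·(g−p) = 1·(11,3) = (11.0000,3.0000)
o1: d²=16 ≤ ρ²=50; F_rep = 32·(0,4)/16² = (0.0000,0.5000)
o2: d²=100 > ρ²=50 → inactive
o3: d²=122 > ρ²=50 → inactive
o4: d²=9 ≤ ρ²=50; F_rep = 32·(-3,0)/9² = (-1.1852,0.0000)
F = F_att + ΣF_rep = (9.8148,3.5000)
p' = p + 1/5·F = (-3.0370,6.7000)

Fx=9.8148 Fy=3.5000 x'=-3.0370 y'=6.7000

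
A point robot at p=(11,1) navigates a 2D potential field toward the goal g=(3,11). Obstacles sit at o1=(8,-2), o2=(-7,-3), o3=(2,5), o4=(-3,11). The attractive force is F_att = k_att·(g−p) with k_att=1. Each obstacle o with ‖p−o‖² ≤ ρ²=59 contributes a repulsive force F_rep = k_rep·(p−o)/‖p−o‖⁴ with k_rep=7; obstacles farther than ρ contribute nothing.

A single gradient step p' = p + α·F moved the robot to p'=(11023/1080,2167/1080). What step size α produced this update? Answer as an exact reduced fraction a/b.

α = 1/10

F_att = 1·(g−p) = 1·(-8,10) = (-8.0000,10.0000)
o1: d²=18 ≤ ρ²=59; F_rep = 7·(3,3)/18² = (0.0648,0.0648)
o2: d²=340 > ρ²=59 → inactive
o3: d²=97 > ρ²=59 → inactive
o4: d²=296 > ρ²=59 → inactive
F = F_att + ΣF_rep = (-7.9352,10.0648)
Δp = p'−p = (-0.7935,1.0065); α = Δx/Fx = (-857/1080) / (-857/108) = 1/10
check: Δy/Fy = (1087/1080) / (1087/108) = 1/10 ✓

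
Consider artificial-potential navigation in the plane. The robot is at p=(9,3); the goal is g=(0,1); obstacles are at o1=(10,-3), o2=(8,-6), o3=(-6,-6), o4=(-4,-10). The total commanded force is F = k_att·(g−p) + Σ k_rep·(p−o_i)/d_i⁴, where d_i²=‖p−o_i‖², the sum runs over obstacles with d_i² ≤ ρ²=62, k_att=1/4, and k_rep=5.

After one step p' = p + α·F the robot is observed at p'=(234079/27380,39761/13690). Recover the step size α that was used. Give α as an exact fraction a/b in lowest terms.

F_att = 1/4·(g−p) = 1/4·(-9,-2) = (-2.2500,-0.5000)
o1: d²=37 ≤ ρ²=62; F_rep = 5·(-1,6)/37² = (-0.0037,0.0219)
o2: d²=82 > ρ²=62 → inactive
o3: d²=306 > ρ²=62 → inactive
o4: d²=338 > ρ²=62 → inactive
F = F_att + ΣF_rep = (-2.2537,-0.4781)
Δp = p'−p = (-0.4507,-0.0956); α = Δx/Fx = (-12341/27380) / (-12341/5476) = 1/5
check: Δy/Fy = (-1309/13690) / (-1309/2738) = 1/5 ✓

α = 1/5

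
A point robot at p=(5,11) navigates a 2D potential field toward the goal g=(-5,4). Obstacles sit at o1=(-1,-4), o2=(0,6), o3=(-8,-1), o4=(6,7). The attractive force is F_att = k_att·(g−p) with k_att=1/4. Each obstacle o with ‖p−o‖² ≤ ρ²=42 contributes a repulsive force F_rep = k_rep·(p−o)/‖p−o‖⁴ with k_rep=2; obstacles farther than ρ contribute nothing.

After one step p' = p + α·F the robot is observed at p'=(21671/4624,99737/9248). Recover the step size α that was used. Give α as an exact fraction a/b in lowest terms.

F_att = 1/4·(g−p) = 1/4·(-10,-7) = (-2.5000,-1.7500)
o1: d²=261 > ρ²=42 → inactive
o2: d²=50 > ρ²=42 → inactive
o3: d²=313 > ρ²=42 → inactive
o4: d²=17 ≤ ρ²=42; F_rep = 2·(-1,4)/17² = (-0.0069,0.0277)
F = F_att + ΣF_rep = (-2.5069,-1.7223)
Δp = p'−p = (-0.3134,-0.2153); α = Δx/Fx = (-1449/4624) / (-1449/578) = 1/8
check: Δy/Fy = (-1991/9248) / (-1991/1156) = 1/8 ✓

α = 1/8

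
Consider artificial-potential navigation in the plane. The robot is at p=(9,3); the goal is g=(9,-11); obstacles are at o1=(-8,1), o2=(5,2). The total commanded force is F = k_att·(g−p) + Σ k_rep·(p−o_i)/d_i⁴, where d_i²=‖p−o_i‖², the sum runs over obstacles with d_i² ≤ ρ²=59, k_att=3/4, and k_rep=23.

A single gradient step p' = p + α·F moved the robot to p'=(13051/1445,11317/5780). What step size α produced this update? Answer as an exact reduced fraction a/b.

α = 1/10

F_att = 3/4·(g−p) = 3/4·(0,-14) = (0.0000,-10.5000)
o1: d²=293 > ρ²=59 → inactive
o2: d²=17 ≤ ρ²=59; F_rep = 23·(4,1)/17² = (0.3183,0.0796)
F = F_att + ΣF_rep = (0.3183,-10.4204)
Δp = p'−p = (0.0318,-1.0420); α = Δx/Fx = (46/1445) / (92/289) = 1/10
check: Δy/Fy = (-6023/5780) / (-6023/578) = 1/10 ✓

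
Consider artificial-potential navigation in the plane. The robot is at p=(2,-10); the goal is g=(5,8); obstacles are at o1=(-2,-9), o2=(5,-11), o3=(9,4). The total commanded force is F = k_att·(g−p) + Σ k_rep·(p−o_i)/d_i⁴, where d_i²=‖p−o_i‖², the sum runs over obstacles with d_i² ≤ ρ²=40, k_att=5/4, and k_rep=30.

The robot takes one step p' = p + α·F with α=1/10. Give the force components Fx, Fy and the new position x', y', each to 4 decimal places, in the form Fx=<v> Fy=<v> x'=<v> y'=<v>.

Fx=3.2652 Fy=22.6962 x'=2.3265 y'=-7.7304

F_att = 5/4·(g−p) = 5/4·(3,18) = (3.7500,22.5000)
o1: d²=17 ≤ ρ²=40; F_rep = 30·(4,-1)/17² = (0.4152,-0.1038)
o2: d²=10 ≤ ρ²=40; F_rep = 30·(-3,1)/10² = (-0.9000,0.3000)
o3: d²=245 > ρ²=40 → inactive
F = F_att + ΣF_rep = (3.2652,22.6962)
p' = p + 1/10·F = (2.3265,-7.7304)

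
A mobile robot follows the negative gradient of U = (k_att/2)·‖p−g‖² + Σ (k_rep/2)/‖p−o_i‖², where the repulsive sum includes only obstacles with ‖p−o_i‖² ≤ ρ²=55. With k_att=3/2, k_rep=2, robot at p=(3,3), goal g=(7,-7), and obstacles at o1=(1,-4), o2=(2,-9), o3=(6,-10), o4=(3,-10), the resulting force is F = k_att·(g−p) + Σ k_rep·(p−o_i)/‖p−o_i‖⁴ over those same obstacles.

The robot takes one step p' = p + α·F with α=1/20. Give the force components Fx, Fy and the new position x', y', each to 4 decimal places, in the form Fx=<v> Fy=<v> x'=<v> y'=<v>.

Fx=6.0014 Fy=-14.9950 x'=3.3001 y'=2.2502

F_att = 3/2·(g−p) = 3/2·(4,-10) = (6.0000,-15.0000)
o1: d²=53 ≤ ρ²=55; F_rep = 2·(2,7)/53² = (0.0014,0.0050)
o2: d²=145 > ρ²=55 → inactive
o3: d²=178 > ρ²=55 → inactive
o4: d²=169 > ρ²=55 → inactive
F = F_att + ΣF_rep = (6.0014,-14.9950)
p' = p + 1/20·F = (3.3001,2.2502)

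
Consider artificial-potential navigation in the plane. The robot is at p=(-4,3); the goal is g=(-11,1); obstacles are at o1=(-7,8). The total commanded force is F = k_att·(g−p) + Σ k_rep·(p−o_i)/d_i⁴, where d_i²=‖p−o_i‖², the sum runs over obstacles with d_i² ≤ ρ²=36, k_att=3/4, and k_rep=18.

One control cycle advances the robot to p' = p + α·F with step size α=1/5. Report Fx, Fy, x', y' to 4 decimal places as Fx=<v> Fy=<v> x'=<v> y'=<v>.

Fx=-5.2033 Fy=-1.5779 x'=-5.0407 y'=2.6844

F_att = 3/4·(g−p) = 3/4·(-7,-2) = (-5.2500,-1.5000)
o1: d²=34 ≤ ρ²=36; F_rep = 18·(3,-5)/34² = (0.0467,-0.0779)
F = F_att + ΣF_rep = (-5.2033,-1.5779)
p' = p + 1/5·F = (-5.0407,2.6844)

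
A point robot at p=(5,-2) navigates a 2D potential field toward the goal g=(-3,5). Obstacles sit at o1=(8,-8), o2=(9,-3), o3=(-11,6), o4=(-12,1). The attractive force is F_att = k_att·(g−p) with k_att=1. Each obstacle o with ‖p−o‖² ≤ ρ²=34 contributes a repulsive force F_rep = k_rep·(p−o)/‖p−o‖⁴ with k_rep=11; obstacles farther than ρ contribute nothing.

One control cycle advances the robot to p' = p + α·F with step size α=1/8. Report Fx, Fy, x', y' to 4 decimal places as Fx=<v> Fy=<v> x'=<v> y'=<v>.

F_att = 1·(g−p) = 1·(-8,7) = (-8.0000,7.0000)
o1: d²=45 > ρ²=34 → inactive
o2: d²=17 ≤ ρ²=34; F_rep = 11·(-4,1)/17² = (-0.1522,0.0381)
o3: d²=320 > ρ²=34 → inactive
o4: d²=298 > ρ²=34 → inactive
F = F_att + ΣF_rep = (-8.1522,7.0381)
p' = p + 1/8·F = (3.9810,-1.1202)

Fx=-8.1522 Fy=7.0381 x'=3.9810 y'=-1.1202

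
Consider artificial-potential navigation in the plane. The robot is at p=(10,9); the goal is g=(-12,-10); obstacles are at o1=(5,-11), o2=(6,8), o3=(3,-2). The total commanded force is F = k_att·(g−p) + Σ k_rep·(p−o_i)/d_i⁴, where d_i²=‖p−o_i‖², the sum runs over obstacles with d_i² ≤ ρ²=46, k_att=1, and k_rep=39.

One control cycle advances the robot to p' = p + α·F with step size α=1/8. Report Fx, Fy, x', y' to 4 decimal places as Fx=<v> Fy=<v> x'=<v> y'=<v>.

F_att = 1·(g−p) = 1·(-22,-19) = (-22.0000,-19.0000)
o1: d²=425 > ρ²=46 → inactive
o2: d²=17 ≤ ρ²=46; F_rep = 39·(4,1)/17² = (0.5398,0.1349)
o3: d²=170 > ρ²=46 → inactive
F = F_att + ΣF_rep = (-21.4602,-18.8651)
p' = p + 1/8·F = (7.3175,6.6419)

Fx=-21.4602 Fy=-18.8651 x'=7.3175 y'=6.6419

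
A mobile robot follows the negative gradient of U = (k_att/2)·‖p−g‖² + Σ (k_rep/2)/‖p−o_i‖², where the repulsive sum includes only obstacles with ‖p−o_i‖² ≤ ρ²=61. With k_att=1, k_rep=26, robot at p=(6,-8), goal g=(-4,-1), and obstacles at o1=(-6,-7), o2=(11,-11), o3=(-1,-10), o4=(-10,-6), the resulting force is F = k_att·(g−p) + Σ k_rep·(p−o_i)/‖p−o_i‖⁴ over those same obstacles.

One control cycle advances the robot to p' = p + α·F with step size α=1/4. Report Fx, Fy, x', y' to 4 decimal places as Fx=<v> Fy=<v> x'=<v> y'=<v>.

F_att = 1·(g−p) = 1·(-10,7) = (-10.0000,7.0000)
o1: d²=145 > ρ²=61 → inactive
o2: d²=34 ≤ ρ²=61; F_rep = 26·(-5,3)/34² = (-0.1125,0.0675)
o3: d²=53 ≤ ρ²=61; F_rep = 26·(7,2)/53² = (0.0648,0.0185)
o4: d²=260 > ρ²=61 → inactive
F = F_att + ΣF_rep = (-10.0477,7.0860)
p' = p + 1/4·F = (3.4881,-6.2285)

Fx=-10.0477 Fy=7.0860 x'=3.4881 y'=-6.2285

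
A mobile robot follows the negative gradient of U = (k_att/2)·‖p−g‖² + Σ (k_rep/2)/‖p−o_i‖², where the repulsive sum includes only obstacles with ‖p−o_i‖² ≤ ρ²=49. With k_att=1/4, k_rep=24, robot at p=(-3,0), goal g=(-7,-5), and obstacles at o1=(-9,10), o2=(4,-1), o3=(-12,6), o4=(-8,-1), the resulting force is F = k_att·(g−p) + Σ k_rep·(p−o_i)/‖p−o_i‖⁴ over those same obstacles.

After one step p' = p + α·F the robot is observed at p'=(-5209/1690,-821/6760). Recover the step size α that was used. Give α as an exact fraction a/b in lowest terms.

α = 1/10

F_att = 1/4·(g−p) = 1/4·(-4,-5) = (-1.0000,-1.2500)
o1: d²=136 > ρ²=49 → inactive
o2: d²=50 > ρ²=49 → inactive
o3: d²=117 > ρ²=49 → inactive
o4: d²=26 ≤ ρ²=49; F_rep = 24·(5,1)/26² = (0.1775,0.0355)
F = F_att + ΣF_rep = (-0.8225,-1.2145)
Δp = p'−p = (-0.0822,-0.1214); α = Δx/Fx = (-139/1690) / (-139/169) = 1/10
check: Δy/Fy = (-821/6760) / (-821/676) = 1/10 ✓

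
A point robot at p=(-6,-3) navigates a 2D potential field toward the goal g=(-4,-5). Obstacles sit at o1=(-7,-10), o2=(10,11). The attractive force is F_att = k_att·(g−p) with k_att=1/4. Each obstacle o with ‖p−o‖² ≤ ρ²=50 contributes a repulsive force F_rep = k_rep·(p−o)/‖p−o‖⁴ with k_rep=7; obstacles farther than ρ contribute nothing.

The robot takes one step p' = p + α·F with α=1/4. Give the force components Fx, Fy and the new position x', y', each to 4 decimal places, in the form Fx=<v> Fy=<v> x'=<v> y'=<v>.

F_att = 1/4·(g−p) = 1/4·(2,-2) = (0.5000,-0.5000)
o1: d²=50 ≤ ρ²=50; F_rep = 7·(1,7)/50² = (0.0028,0.0196)
o2: d²=452 > ρ²=50 → inactive
F = F_att + ΣF_rep = (0.5028,-0.4804)
p' = p + 1/4·F = (-5.8743,-3.1201)

Fx=0.5028 Fy=-0.4804 x'=-5.8743 y'=-3.1201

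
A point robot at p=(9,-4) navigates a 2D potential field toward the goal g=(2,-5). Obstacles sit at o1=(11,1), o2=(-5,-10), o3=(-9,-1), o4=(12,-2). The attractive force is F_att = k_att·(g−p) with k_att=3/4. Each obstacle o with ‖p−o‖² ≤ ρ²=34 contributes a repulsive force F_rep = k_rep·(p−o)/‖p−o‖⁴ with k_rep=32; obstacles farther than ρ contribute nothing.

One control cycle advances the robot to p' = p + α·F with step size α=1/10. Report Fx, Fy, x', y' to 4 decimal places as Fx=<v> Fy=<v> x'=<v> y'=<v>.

Fx=-5.8941 Fy=-1.3189 x'=8.4106 y'=-4.1319

F_att = 3/4·(g−p) = 3/4·(-7,-1) = (-5.2500,-0.7500)
o1: d²=29 ≤ ρ²=34; F_rep = 32·(-2,-5)/29² = (-0.0761,-0.1902)
o2: d²=232 > ρ²=34 → inactive
o3: d²=333 > ρ²=34 → inactive
o4: d²=13 ≤ ρ²=34; F_rep = 32·(-3,-2)/13² = (-0.5680,-0.3787)
F = F_att + ΣF_rep = (-5.8941,-1.3189)
p' = p + 1/10·F = (8.4106,-4.1319)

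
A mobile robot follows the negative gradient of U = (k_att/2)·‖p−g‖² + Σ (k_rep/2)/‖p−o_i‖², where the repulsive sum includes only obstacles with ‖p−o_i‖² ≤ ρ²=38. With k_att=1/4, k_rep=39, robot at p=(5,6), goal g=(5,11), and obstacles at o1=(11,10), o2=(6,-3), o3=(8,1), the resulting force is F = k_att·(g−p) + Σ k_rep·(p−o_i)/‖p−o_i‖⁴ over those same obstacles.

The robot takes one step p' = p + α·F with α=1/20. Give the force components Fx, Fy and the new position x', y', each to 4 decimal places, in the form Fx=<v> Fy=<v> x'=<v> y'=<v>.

F_att = 1/4·(g−p) = 1/4·(0,5) = (0.0000,1.2500)
o1: d²=52 > ρ²=38 → inactive
o2: d²=82 > ρ²=38 → inactive
o3: d²=34 ≤ ρ²=38; F_rep = 39·(-3,5)/34² = (-0.1012,0.1687)
F = F_att + ΣF_rep = (-0.1012,1.4187)
p' = p + 1/20·F = (4.9949,6.0709)

Fx=-0.1012 Fy=1.4187 x'=4.9949 y'=6.0709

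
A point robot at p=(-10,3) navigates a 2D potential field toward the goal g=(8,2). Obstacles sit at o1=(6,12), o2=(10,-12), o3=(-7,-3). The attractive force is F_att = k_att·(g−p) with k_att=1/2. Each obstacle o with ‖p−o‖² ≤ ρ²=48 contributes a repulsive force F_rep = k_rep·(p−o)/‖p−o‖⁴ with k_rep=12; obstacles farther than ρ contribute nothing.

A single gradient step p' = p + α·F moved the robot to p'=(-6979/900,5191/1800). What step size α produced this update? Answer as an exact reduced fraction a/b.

F_att = 1/2·(g−p) = 1/2·(18,-1) = (9.0000,-0.5000)
o1: d²=337 > ρ²=48 → inactive
o2: d²=625 > ρ²=48 → inactive
o3: d²=45 ≤ ρ²=48; F_rep = 12·(-3,6)/45² = (-0.0178,0.0356)
F = F_att + ΣF_rep = (8.9822,-0.4644)
Δp = p'−p = (2.2456,-0.1161); α = Δx/Fx = (2021/900) / (2021/225) = 1/4
check: Δy/Fy = (-209/1800) / (-209/450) = 1/4 ✓

α = 1/4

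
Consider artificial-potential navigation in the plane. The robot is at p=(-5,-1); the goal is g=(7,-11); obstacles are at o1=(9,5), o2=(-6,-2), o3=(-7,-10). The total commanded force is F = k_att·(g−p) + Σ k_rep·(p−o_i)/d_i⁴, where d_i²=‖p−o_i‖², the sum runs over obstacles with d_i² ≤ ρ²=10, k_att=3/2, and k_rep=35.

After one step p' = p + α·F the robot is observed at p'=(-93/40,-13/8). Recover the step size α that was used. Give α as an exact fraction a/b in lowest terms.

α = 1/10

F_att = 3/2·(g−p) = 3/2·(12,-10) = (18.0000,-15.0000)
o1: d²=232 > ρ²=10 → inactive
o2: d²=2 ≤ ρ²=10; F_rep = 35·(1,1)/2² = (8.7500,8.7500)
o3: d²=85 > ρ²=10 → inactive
F = F_att + ΣF_rep = (26.7500,-6.2500)
Δp = p'−p = (2.6750,-0.6250); α = Δx/Fx = (107/40) / (107/4) = 1/10
check: Δy/Fy = (-5/8) / (-25/4) = 1/10 ✓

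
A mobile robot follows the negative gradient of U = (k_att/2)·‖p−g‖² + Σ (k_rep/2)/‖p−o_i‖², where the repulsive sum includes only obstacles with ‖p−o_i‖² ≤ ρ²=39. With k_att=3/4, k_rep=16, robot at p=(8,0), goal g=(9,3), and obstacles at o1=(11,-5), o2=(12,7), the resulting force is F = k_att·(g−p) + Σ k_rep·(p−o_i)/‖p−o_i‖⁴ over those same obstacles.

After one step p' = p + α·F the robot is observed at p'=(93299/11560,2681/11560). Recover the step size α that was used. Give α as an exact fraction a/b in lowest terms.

F_att = 3/4·(g−p) = 3/4·(1,3) = (0.7500,2.2500)
o1: d²=34 ≤ ρ²=39; F_rep = 16·(-3,5)/34² = (-0.0415,0.0692)
o2: d²=65 > ρ²=39 → inactive
F = F_att + ΣF_rep = (0.7085,2.3192)
Δp = p'−p = (0.0708,0.2319); α = Δx/Fx = (819/11560) / (819/1156) = 1/10
check: Δy/Fy = (2681/11560) / (2681/1156) = 1/10 ✓

α = 1/10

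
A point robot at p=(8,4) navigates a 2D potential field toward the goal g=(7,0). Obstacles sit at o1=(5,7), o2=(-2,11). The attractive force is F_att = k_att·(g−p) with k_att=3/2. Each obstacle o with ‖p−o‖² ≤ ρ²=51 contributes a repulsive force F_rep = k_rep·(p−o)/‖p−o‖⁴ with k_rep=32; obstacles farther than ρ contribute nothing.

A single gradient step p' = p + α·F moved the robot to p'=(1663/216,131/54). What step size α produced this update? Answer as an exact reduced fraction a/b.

α = 1/4

F_att = 3/2·(g−p) = 3/2·(-1,-4) = (-1.5000,-6.0000)
o1: d²=18 ≤ ρ²=51; F_rep = 32·(3,-3)/18² = (0.2963,-0.2963)
o2: d²=149 > ρ²=51 → inactive
F = F_att + ΣF_rep = (-1.2037,-6.2963)
Δp = p'−p = (-0.3009,-1.5741); α = Δx/Fx = (-65/216) / (-65/54) = 1/4
check: Δy/Fy = (-85/54) / (-170/27) = 1/4 ✓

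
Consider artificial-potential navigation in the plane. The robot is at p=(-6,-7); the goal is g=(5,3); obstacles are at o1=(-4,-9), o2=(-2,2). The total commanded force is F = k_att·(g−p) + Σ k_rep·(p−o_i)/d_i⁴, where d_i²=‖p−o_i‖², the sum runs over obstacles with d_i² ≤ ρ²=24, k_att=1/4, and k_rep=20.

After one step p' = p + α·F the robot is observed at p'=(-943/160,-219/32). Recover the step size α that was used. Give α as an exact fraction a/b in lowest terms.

F_att = 1/4·(g−p) = 1/4·(11,10) = (2.7500,2.5000)
o1: d²=8 ≤ ρ²=24; F_rep = 20·(-2,2)/8² = (-0.6250,0.6250)
o2: d²=97 > ρ²=24 → inactive
F = F_att + ΣF_rep = (2.1250,3.1250)
Δp = p'−p = (0.1062,0.1562); α = Δx/Fx = (17/160) / (17/8) = 1/20
check: Δy/Fy = (5/32) / (25/8) = 1/20 ✓

α = 1/20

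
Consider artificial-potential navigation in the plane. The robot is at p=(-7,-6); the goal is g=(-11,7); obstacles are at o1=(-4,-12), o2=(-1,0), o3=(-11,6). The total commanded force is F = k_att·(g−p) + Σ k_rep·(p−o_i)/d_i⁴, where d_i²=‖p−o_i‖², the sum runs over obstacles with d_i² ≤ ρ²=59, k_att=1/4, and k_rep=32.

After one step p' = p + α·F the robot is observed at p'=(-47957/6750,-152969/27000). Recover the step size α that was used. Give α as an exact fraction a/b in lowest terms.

α = 1/10

F_att = 1/4·(g−p) = 1/4·(-4,13) = (-1.0000,3.2500)
o1: d²=45 ≤ ρ²=59; F_rep = 32·(-3,6)/45² = (-0.0474,0.0948)
o2: d²=72 > ρ²=59 → inactive
o3: d²=160 > ρ²=59 → inactive
F = F_att + ΣF_rep = (-1.0474,3.3448)
Δp = p'−p = (-0.1047,0.3345); α = Δx/Fx = (-707/6750) / (-707/675) = 1/10
check: Δy/Fy = (9031/27000) / (9031/2700) = 1/10 ✓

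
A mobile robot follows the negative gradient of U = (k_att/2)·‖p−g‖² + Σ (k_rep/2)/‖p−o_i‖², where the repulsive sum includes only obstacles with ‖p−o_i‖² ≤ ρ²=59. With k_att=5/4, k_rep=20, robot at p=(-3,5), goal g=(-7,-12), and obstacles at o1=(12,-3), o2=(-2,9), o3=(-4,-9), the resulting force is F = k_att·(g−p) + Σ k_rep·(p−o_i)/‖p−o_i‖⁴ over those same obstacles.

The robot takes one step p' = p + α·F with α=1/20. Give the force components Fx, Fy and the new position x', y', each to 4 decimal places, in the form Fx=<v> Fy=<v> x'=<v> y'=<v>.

Fx=-5.0692 Fy=-21.5268 x'=-3.2535 y'=3.9237

F_att = 5/4·(g−p) = 5/4·(-4,-17) = (-5.0000,-21.2500)
o1: d²=289 > ρ²=59 → inactive
o2: d²=17 ≤ ρ²=59; F_rep = 20·(-1,-4)/17² = (-0.0692,-0.2768)
o3: d²=197 > ρ²=59 → inactive
F = F_att + ΣF_rep = (-5.0692,-21.5268)
p' = p + 1/20·F = (-3.2535,3.9237)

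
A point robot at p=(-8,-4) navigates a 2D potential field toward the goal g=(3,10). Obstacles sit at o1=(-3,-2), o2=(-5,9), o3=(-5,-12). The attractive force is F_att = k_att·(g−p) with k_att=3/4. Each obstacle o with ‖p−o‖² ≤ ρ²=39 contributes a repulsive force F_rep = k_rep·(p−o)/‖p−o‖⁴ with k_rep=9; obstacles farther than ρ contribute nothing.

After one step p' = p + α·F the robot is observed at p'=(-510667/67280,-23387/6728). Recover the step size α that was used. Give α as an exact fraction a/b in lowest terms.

α = 1/20

F_att = 3/4·(g−p) = 3/4·(11,14) = (8.2500,10.5000)
o1: d²=29 ≤ ρ²=39; F_rep = 9·(-5,-2)/29² = (-0.0535,-0.0214)
o2: d²=178 > ρ²=39 → inactive
o3: d²=73 > ρ²=39 → inactive
F = F_att + ΣF_rep = (8.1965,10.4786)
Δp = p'−p = (0.4098,0.5239); α = Δx/Fx = (27573/67280) / (27573/3364) = 1/20
check: Δy/Fy = (3525/6728) / (17625/1682) = 1/20 ✓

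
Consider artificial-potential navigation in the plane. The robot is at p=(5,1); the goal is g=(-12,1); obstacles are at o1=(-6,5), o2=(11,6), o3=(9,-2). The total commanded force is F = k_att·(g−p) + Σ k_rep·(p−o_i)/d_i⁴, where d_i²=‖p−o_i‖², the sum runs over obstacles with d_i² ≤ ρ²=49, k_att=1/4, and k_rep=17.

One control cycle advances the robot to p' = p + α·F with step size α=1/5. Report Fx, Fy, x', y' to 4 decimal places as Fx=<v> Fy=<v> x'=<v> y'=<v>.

F_att = 1/4·(g−p) = 1/4·(-17,0) = (-4.2500,0.0000)
o1: d²=137 > ρ²=49 → inactive
o2: d²=61 > ρ²=49 → inactive
o3: d²=25 ≤ ρ²=49; F_rep = 17·(-4,3)/25² = (-0.1088,0.0816)
F = F_att + ΣF_rep = (-4.3588,0.0816)
p' = p + 1/5·F = (4.1282,1.0163)

Fx=-4.3588 Fy=0.0816 x'=4.1282 y'=1.0163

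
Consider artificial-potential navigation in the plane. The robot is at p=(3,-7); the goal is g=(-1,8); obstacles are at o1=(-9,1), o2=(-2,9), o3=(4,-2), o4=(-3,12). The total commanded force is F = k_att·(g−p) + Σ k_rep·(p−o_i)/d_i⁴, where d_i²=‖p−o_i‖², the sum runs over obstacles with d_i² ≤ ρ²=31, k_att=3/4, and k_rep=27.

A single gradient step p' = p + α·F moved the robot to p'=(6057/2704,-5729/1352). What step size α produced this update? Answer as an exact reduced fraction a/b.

F_att = 3/4·(g−p) = 3/4·(-4,15) = (-3.0000,11.2500)
o1: d²=208 > ρ²=31 → inactive
o2: d²=281 > ρ²=31 → inactive
o3: d²=26 ≤ ρ²=31; F_rep = 27·(-1,-5)/26² = (-0.0399,-0.1997)
o4: d²=397 > ρ²=31 → inactive
F = F_att + ΣF_rep = (-3.0399,11.0503)
Δp = p'−p = (-0.7600,2.7626); α = Δx/Fx = (-2055/2704) / (-2055/676) = 1/4
check: Δy/Fy = (3735/1352) / (3735/338) = 1/4 ✓

α = 1/4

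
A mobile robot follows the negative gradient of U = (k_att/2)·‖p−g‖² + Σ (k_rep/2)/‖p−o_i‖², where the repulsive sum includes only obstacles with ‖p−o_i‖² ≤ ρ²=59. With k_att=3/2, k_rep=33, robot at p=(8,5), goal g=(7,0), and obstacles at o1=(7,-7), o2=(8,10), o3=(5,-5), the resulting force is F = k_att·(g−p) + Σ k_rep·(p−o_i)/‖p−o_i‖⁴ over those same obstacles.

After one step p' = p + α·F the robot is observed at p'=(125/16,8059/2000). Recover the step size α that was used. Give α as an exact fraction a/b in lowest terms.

F_att = 3/2·(g−p) = 3/2·(-1,-5) = (-1.5000,-7.5000)
o1: d²=145 > ρ²=59 → inactive
o2: d²=25 ≤ ρ²=59; F_rep = 33·(0,-5)/25² = (0.0000,-0.2640)
o3: d²=109 > ρ²=59 → inactive
F = F_att + ΣF_rep = (-1.5000,-7.7640)
Δp = p'−p = (-0.1875,-0.9705); α = Δx/Fx = (-3/16) / (-3/2) = 1/8
check: Δy/Fy = (-1941/2000) / (-1941/250) = 1/8 ✓

α = 1/8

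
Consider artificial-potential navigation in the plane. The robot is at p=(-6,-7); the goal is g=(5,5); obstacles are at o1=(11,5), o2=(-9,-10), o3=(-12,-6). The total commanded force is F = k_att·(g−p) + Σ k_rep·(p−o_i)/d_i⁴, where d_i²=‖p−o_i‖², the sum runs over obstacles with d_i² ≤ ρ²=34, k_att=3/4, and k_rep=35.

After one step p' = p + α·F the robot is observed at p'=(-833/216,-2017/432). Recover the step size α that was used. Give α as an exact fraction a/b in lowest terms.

α = 1/4

F_att = 3/4·(g−p) = 3/4·(11,12) = (8.2500,9.0000)
o1: d²=433 > ρ²=34 → inactive
o2: d²=18 ≤ ρ²=34; F_rep = 35·(3,3)/18² = (0.3241,0.3241)
o3: d²=37 > ρ²=34 → inactive
F = F_att + ΣF_rep = (8.5741,9.3241)
Δp = p'−p = (2.1435,2.3310); α = Δx/Fx = (463/216) / (463/54) = 1/4
check: Δy/Fy = (1007/432) / (1007/108) = 1/4 ✓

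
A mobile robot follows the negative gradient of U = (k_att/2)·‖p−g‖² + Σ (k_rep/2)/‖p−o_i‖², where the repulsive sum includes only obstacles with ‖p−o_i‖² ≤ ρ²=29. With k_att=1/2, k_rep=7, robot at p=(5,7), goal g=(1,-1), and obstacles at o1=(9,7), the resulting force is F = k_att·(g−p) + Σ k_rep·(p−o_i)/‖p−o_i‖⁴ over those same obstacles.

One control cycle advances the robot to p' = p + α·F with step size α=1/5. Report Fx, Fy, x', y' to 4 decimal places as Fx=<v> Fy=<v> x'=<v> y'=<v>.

Fx=-2.1094 Fy=-4.0000 x'=4.5781 y'=6.2000

F_att = 1/2·(g−p) = 1/2·(-4,-8) = (-2.0000,-4.0000)
o1: d²=16 ≤ ρ²=29; F_rep = 7·(-4,0)/16² = (-0.1094,0.0000)
F = F_att + ΣF_rep = (-2.1094,-4.0000)
p' = p + 1/5·F = (4.5781,6.2000)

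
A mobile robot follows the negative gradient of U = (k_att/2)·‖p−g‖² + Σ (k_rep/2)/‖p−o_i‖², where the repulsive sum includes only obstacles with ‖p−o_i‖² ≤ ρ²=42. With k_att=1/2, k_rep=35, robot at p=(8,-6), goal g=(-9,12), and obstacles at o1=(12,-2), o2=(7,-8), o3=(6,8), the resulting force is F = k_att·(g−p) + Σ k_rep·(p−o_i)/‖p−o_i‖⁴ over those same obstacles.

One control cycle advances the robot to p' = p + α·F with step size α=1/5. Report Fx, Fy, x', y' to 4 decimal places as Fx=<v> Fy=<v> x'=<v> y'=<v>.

Fx=-7.2367 Fy=11.6633 x'=6.5527 y'=-3.6673

F_att = 1/2·(g−p) = 1/2·(-17,18) = (-8.5000,9.0000)
o1: d²=32 ≤ ρ²=42; F_rep = 35·(-4,-4)/32² = (-0.1367,-0.1367)
o2: d²=5 ≤ ρ²=42; F_rep = 35·(1,2)/5² = (1.4000,2.8000)
o3: d²=200 > ρ²=42 → inactive
F = F_att + ΣF_rep = (-7.2367,11.6633)
p' = p + 1/5·F = (6.5527,-3.6673)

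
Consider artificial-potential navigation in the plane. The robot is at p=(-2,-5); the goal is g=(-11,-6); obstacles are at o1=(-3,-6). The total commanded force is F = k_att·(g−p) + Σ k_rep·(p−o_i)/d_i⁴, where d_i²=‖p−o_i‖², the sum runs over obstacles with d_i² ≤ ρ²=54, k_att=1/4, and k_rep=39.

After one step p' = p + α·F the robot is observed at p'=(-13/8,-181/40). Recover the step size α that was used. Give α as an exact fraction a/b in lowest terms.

α = 1/20

F_att = 1/4·(g−p) = 1/4·(-9,-1) = (-2.2500,-0.2500)
o1: d²=2 ≤ ρ²=54; F_rep = 39·(1,1)/2² = (9.7500,9.7500)
F = F_att + ΣF_rep = (7.5000,9.5000)
Δp = p'−p = (0.3750,0.4750); α = Δx/Fx = (3/8) / (15/2) = 1/20
check: Δy/Fy = (19/40) / (19/2) = 1/20 ✓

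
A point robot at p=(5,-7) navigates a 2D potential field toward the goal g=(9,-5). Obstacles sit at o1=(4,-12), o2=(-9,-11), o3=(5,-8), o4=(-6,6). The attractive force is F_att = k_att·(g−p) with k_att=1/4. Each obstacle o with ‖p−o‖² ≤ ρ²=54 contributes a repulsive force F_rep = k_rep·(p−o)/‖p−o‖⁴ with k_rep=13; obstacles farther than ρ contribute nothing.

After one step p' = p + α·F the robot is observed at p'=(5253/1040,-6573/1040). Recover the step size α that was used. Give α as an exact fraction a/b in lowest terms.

F_att = 1/4·(g−p) = 1/4·(4,2) = (1.0000,0.5000)
o1: d²=26 ≤ ρ²=54; F_rep = 13·(1,5)/26² = (0.0192,0.0962)
o2: d²=212 > ρ²=54 → inactive
o3: d²=1 ≤ ρ²=54; F_rep = 13·(0,1)/1² = (0.0000,13.0000)
o4: d²=290 > ρ²=54 → inactive
F = F_att + ΣF_rep = (1.0192,13.5962)
Δp = p'−p = (0.0510,0.6798); α = Δx/Fx = (53/1040) / (53/52) = 1/20
check: Δy/Fy = (707/1040) / (707/52) = 1/20 ✓

α = 1/20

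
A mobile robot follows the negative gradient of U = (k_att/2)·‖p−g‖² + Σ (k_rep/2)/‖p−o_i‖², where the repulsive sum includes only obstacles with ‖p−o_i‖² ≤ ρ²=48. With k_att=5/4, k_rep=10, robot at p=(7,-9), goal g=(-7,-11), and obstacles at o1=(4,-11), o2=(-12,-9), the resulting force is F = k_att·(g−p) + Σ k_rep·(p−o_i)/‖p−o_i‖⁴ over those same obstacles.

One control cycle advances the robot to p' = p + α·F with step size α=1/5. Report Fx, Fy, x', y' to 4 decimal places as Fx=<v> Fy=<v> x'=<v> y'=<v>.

F_att = 5/4·(g−p) = 5/4·(-14,-2) = (-17.5000,-2.5000)
o1: d²=13 ≤ ρ²=48; F_rep = 10·(3,2)/13² = (0.1775,0.1183)
o2: d²=361 > ρ²=48 → inactive
F = F_att + ΣF_rep = (-17.3225,-2.3817)
p' = p + 1/5·F = (3.5355,-9.4763)

Fx=-17.3225 Fy=-2.3817 x'=3.5355 y'=-9.4763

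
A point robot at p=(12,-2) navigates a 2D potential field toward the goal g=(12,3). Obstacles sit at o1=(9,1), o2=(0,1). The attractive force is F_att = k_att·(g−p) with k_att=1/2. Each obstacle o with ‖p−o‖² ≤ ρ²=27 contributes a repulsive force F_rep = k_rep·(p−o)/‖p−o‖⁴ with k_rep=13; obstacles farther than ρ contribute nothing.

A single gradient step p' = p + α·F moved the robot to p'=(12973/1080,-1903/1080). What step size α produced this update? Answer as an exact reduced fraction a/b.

F_att = 1/2·(g−p) = 1/2·(0,5) = (0.0000,2.5000)
o1: d²=18 ≤ ρ²=27; F_rep = 13·(3,-3)/18² = (0.1204,-0.1204)
o2: d²=153 > ρ²=27 → inactive
F = F_att + ΣF_rep = (0.1204,2.3796)
Δp = p'−p = (0.0120,0.2380); α = Δx/Fx = (13/1080) / (13/108) = 1/10
check: Δy/Fy = (257/1080) / (257/108) = 1/10 ✓

α = 1/10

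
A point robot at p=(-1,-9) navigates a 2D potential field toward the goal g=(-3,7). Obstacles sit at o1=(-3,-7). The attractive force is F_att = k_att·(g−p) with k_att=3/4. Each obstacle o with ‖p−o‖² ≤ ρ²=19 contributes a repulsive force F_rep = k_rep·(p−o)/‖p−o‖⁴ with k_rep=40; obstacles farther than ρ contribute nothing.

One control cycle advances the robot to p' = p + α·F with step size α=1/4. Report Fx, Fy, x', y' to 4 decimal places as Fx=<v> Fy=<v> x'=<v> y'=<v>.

Fx=-0.2500 Fy=10.7500 x'=-1.0625 y'=-6.3125

F_att = 3/4·(g−p) = 3/4·(-2,16) = (-1.5000,12.0000)
o1: d²=8 ≤ ρ²=19; F_rep = 40·(2,-2)/8² = (1.2500,-1.2500)
F = F_att + ΣF_rep = (-0.2500,10.7500)
p' = p + 1/4·F = (-1.0625,-6.3125)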